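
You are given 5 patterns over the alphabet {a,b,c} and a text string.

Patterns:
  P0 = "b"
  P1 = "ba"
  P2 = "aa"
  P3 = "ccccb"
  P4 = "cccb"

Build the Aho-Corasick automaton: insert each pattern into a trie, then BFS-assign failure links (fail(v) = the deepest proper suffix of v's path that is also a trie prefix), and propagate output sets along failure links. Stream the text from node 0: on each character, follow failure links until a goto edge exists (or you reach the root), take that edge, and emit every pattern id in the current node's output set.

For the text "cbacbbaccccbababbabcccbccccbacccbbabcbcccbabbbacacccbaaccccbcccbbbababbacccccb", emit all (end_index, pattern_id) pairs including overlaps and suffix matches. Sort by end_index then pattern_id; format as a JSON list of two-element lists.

Construct AC machine:
Trie nodes:
  0='ε' goto a→3 b→1 c→5
  1='b' goto a→2  [P0 ends]
  2='ba' goto ·  [P1 ends]
  3='a' goto a→4
  4='aa' goto ·  [P2 ends]
  5='c' goto c→6
  6='cc' goto c→7
  7='ccc' goto b→10 c→8
  8='cccc' goto b→9
  9='ccccb' goto ·  [P3 ends]
  10='cccb' goto ·  [P4 ends]

Failure links (BFS by depth):
  fail(1) 'b': from fail(0)=0 chase 'b': 0 ⇒ 0;  out={0}∪out(0)={0}
  fail(3) 'a': from fail(0)=0 chase 'a': 0 ⇒ 0;  out=∅∪out(0)=∅
  fail(5) 'c': from fail(0)=0 chase 'c': 0 ⇒ 0;  out=∅∪out(0)=∅
  fail(2) 'ba': from fail(1)=0 chase 'a': 0 ⇒ 3;  out={1}∪out(3)={1}
  fail(4) 'aa': from fail(3)=0 chase 'a': 0 ⇒ 3;  out={2}∪out(3)={2}
  fail(6) 'cc': from fail(5)=0 chase 'c': 0 ⇒ 5;  out=∅∪out(5)=∅
  fail(7) 'ccc': from fail(6)=5 chase 'c': 5 ⇒ 6;  out=∅∪out(6)=∅
  fail(8) 'cccc': from fail(7)=6 chase 'c': 6 ⇒ 7;  out=∅∪out(7)=∅
  fail(10) 'cccb': from fail(7)=6 chase 'b': 6→5→0 ⇒ 1;  out={4}∪out(1)={0,4}
  fail(9) 'ccccb': from fail(8)=7 chase 'b': 7 ⇒ 10;  out={3}∪out(10)={0,3,4}

Text stream:
i=0 'c': node 0→5
i=1 'b': node 5→1 ·f  emit P0@[1:1]
i=2 'a': node 1→2  emit P1@[1:2]
i=3 'c': node 2→5 ·f
i=4 'b': node 5→1 ·f  emit P0@[4:4]
i=5 'b': node 1→1 ·f  emit P0@[5:5]
i=6 'a': node 1→2  emit P1@[5:6]
i=7 'c': node 2→5 ·f
i=8 'c': node 5→6
i=9 'c': node 6→7
i=10 'c': node 7→8
i=11 'b': node 8→9  emit P0@[11:11],P3@[7:11],P4@[8:11]
i=12 'a': node 9→2 ·f  emit P1@[11:12]
i=13 'b': node 2→1 ·f  emit P0@[13:13]
i=14 'a': node 1→2  emit P1@[13:14]
i=15 'b': node 2→1 ·f  emit P0@[15:15]
i=16 'b': node 1→1 ·f  emit P0@[16:16]
i=17 'a': node 1→2  emit P1@[16:17]
i=18 'b': node 2→1 ·f  emit P0@[18:18]
i=19 'c': node 1→5 ·f
i=20 'c': node 5→6
i=21 'c': node 6→7
i=22 'b': node 7→10  emit P0@[22:22],P4@[19:22]
i=23 'c': node 10→5 ·f
i=24 'c': node 5→6
i=25 'c': node 6→7
i=26 'c': node 7→8
i=27 'b': node 8→9  emit P0@[27:27],P3@[23:27],P4@[24:27]
i=28 'a': node 9→2 ·f  emit P1@[27:28]
i=29 'c': node 2→5 ·f
i=30 'c': node 5→6
i=31 'c': node 6→7
i=32 'b': node 7→10  emit P0@[32:32],P4@[29:32]
i=33 'b': node 10→1 ·f  emit P0@[33:33]
i=34 'a': node 1→2  emit P1@[33:34]
i=35 'b': node 2→1 ·f  emit P0@[35:35]
i=36 'c': node 1→5 ·f
i=37 'b': node 5→1 ·f  emit P0@[37:37]
i=38 'c': node 1→5 ·f
i=39 'c': node 5→6
i=40 'c': node 6→7
i=41 'b': node 7→10  emit P0@[41:41],P4@[38:41]
i=42 'a': node 10→2 ·f  emit P1@[41:42]
i=43 'b': node 2→1 ·f  emit P0@[43:43]
i=44 'b': node 1→1 ·f  emit P0@[44:44]
i=45 'b': node 1→1 ·f  emit P0@[45:45]
i=46 'a': node 1→2  emit P1@[45:46]
i=47 'c': node 2→5 ·f
i=48 'a': node 5→3 ·f
i=49 'c': node 3→5 ·f
i=50 'c': node 5→6
i=51 'c': node 6→7
i=52 'b': node 7→10  emit P0@[52:52],P4@[49:52]
i=53 'a': node 10→2 ·f  emit P1@[52:53]
i=54 'a': node 2→4 ·f  emit P2@[53:54]
i=55 'c': node 4→5 ·f
i=56 'c': node 5→6
i=57 'c': node 6→7
i=58 'c': node 7→8
i=59 'b': node 8→9  emit P0@[59:59],P3@[55:59],P4@[56:59]
i=60 'c': node 9→5 ·f
i=61 'c': node 5→6
i=62 'c': node 6→7
i=63 'b': node 7→10  emit P0@[63:63],P4@[60:63]
i=64 'b': node 10→1 ·f  emit P0@[64:64]
i=65 'b': node 1→1 ·f  emit P0@[65:65]
i=66 'a': node 1→2  emit P1@[65:66]
i=67 'b': node 2→1 ·f  emit P0@[67:67]
i=68 'a': node 1→2  emit P1@[67:68]
i=69 'b': node 2→1 ·f  emit P0@[69:69]
i=70 'b': node 1→1 ·f  emit P0@[70:70]
i=71 'a': node 1→2  emit P1@[70:71]
i=72 'c': node 2→5 ·f
i=73 'c': node 5→6
i=74 'c': node 6→7
i=75 'c': node 7→8
i=76 'c': node 8→8 ·f
i=77 'b': node 8→9  emit P0@[77:77],P3@[73:77],P4@[74:77]

Matches: [[1,0],[2,1],[4,0],[5,0],[6,1],[11,0],[11,3],[11,4],[12,1],[13,0],[14,1],[15,0],[16,0],[17,1],[18,0],[22,0],[22,4],[27,0],[27,3],[27,4],[28,1],[32,0],[32,4],[33,0],[34,1],[35,0],[37,0],[41,0],[41,4],[42,1],[43,0],[44,0],[45,0],[46,1],[52,0],[52,4],[53,1],[54,2],[59,0],[59,3],[59,4],[63,0],[63,4],[64,0],[65,0],[66,1],[67,0],[68,1],[69,0],[70,0],[71,1],[77,0],[77,3],[77,4]]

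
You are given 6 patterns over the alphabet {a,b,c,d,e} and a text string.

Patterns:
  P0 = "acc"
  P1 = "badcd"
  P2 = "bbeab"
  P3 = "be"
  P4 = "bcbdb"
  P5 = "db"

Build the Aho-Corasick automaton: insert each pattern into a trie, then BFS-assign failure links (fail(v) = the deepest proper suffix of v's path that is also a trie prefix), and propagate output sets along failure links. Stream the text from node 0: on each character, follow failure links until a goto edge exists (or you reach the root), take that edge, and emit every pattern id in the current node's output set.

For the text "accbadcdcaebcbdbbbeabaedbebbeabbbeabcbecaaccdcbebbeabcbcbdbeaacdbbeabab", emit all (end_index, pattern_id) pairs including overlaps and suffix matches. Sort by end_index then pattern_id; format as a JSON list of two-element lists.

Build:
Trie (insert patterns):
  0='ε' goto a→1 b→4 d→18
  1='a' goto c→2
  2='ac' goto c→3
  3='acc' goto ·  [P0 ends]
  4='b' goto a→5 b→9 c→14 e→13
  5='ba' goto d→6
  6='bad' goto c→7
  7='badc' goto d→8
  8='badcd' goto ·  [P1 ends]
  9='bb' goto e→10
  10='bbe' goto a→11
  11='bbea' goto b→12
  12='bbeab' goto ·  [P2 ends]
  13='be' goto ·  [P3 ends]
  14='bc' goto b→15
  15='bcb' goto d→16
  16='bcbd' goto b→17
  17='bcbdb' goto ·  [P4 ends]
  18='d' goto b→19
  19='db' goto ·  [P5 ends]

BFS fail/out derivation:
  fail(1) 'a': from fail(0)=0 chase 'a': 0 ⇒ 0;  out=∅∪out(0)=∅
  fail(4) 'b': from fail(0)=0 chase 'b': 0 ⇒ 0;  out=∅∪out(0)=∅
  fail(18) 'd': from fail(0)=0 chase 'd': 0 ⇒ 0;  out=∅∪out(0)=∅
  fail(2) 'ac': from fail(1)=0 chase 'c': 0 ⇒ 0;  out=∅∪out(0)=∅
  fail(5) 'ba': from fail(4)=0 chase 'a': 0 ⇒ 1;  out=∅∪out(1)=∅
  fail(9) 'bb': from fail(4)=0 chase 'b': 0 ⇒ 4;  out=∅∪out(4)=∅
  fail(13) 'be': from fail(4)=0 chase 'e': 0 ⇒ 0;  out={3}∪out(0)={3}
  fail(14) 'bc': from fail(4)=0 chase 'c': 0 ⇒ 0;  out=∅∪out(0)=∅
  fail(19) 'db': from fail(18)=0 chase 'b': 0 ⇒ 4;  out={5}∪out(4)={5}
  fail(3) 'acc': from fail(2)=0 chase 'c': 0 ⇒ 0;  out={0}∪out(0)={0}
  fail(6) 'bad': from fail(5)=1 chase 'd': 1→0 ⇒ 18;  out=∅∪out(18)=∅
  fail(10) 'bbe': from fail(9)=4 chase 'e': 4 ⇒ 13;  out=∅∪out(13)={3}
  fail(15) 'bcb': from fail(14)=0 chase 'b': 0 ⇒ 4;  out=∅∪out(4)=∅
  fail(7) 'badc': from fail(6)=18 chase 'c': 18→0 ⇒ 0;  out=∅∪out(0)=∅
  fail(11) 'bbea': from fail(10)=13 chase 'a': 13→0 ⇒ 1;  out=∅∪out(1)=∅
  fail(16) 'bcbd': from fail(15)=4 chase 'd': 4→0 ⇒ 18;  out=∅∪out(18)=∅
  fail(8) 'badcd': from fail(7)=0 chase 'd': 0 ⇒ 18;  out={1}∪out(18)={1}
  fail(12) 'bbeab': from fail(11)=1 chase 'b': 1→0 ⇒ 4;  out={2}∪out(4)={2}
  fail(17) 'bcbdb': from fail(16)=18 chase 'b': 18 ⇒ 19;  out={4}∪out(19)={4,5}

Run:
i=0 'a': node 0→1
i=1 'c': node 1→2
i=2 'c': node 2→3  ** P0@[0:2]
i=3 'b': node 3→4 (via fail)
i=4 'a': node 4→5
i=5 'd': node 5→6
i=6 'c': node 6→7
i=7 'd': node 7→8  ** P1@[3:7]
i=8 'c': node 8→0 (via fail)
i=9 'a': node 0→1
i=10 'e': node 1→0 (via fail)
i=11 'b': node 0→4
i=12 'c': node 4→14
i=13 'b': node 14→15
i=14 'd': node 15→16
i=15 'b': node 16→17  ** P4@[11:15],P5@[14:15]
i=16 'b': node 17→9 (via fail)
i=17 'b': node 9→9 (via fail)
i=18 'e': node 9→10  ** P3@[17:18]
i=19 'a': node 10→11
i=20 'b': node 11→12  ** P2@[16:20]
i=21 'a': node 12→5 (via fail)
i=22 'e': node 5→0 (via fail)
i=23 'd': node 0→18
i=24 'b': node 18→19  ** P5@[23:24]
i=25 'e': node 19→13 (via fail)  ** P3@[24:25]
i=26 'b': node 13→4 (via fail)
i=27 'b': node 4→9
i=28 'e': node 9→10  ** P3@[27:28]
i=29 'a': node 10→11
i=30 'b': node 11→12  ** P2@[26:30]
i=31 'b': node 12→9 (via fail)
i=32 'b': node 9→9 (via fail)
i=33 'e': node 9→10  ** P3@[32:33]
i=34 'a': node 10→11
i=35 'b': node 11→12  ** P2@[31:35]
i=36 'c': node 12→14 (via fail)
i=37 'b': node 14→15
i=38 'e': node 15→13 (via fail)  ** P3@[37:38]
i=39 'c': node 13→0 (via fail)
i=40 'a': node 0→1
i=41 'a': node 1→1 (via fail)
i=42 'c': node 1→2
i=43 'c': node 2→3  ** P0@[41:43]
i=44 'd': node 3→18 (via fail)
i=45 'c': node 18→0 (via fail)
i=46 'b': node 0→4
i=47 'e': node 4→13  ** P3@[46:47]
i=48 'b': node 13→4 (via fail)
i=49 'b': node 4→9
i=50 'e': node 9→10  ** P3@[49:50]
i=51 'a': node 10→11
i=52 'b': node 11→12  ** P2@[48:52]
i=53 'c': node 12→14 (via fail)
i=54 'b': node 14→15
i=55 'c': node 15→14 (via fail)
i=56 'b': node 14→15
i=57 'd': node 15→16
i=58 'b': node 16→17  ** P4@[54:58],P5@[57:58]
i=59 'e': node 17→13 (via fail)  ** P3@[58:59]
i=60 'a': node 13→1 (via fail)
i=61 'a': node 1→1 (via fail)
i=62 'c': node 1→2
i=63 'd': node 2→18 (via fail)
i=64 'b': node 18→19  ** P5@[63:64]
i=65 'b': node 19→9 (via fail)
i=66 'e': node 9→10  ** P3@[65:66]
i=67 'a': node 10→11
i=68 'b': node 11→12  ** P2@[64:68]
i=69 'a': node 12→5 (via fail)
i=70 'b': node 5→4 (via fail)

Result: [[2,0],[7,1],[15,4],[15,5],[18,3],[20,2],[24,5],[25,3],[28,3],[30,2],[33,3],[35,2],[38,3],[43,0],[47,3],[50,3],[52,2],[58,4],[58,5],[59,3],[64,5],[66,3],[68,2]]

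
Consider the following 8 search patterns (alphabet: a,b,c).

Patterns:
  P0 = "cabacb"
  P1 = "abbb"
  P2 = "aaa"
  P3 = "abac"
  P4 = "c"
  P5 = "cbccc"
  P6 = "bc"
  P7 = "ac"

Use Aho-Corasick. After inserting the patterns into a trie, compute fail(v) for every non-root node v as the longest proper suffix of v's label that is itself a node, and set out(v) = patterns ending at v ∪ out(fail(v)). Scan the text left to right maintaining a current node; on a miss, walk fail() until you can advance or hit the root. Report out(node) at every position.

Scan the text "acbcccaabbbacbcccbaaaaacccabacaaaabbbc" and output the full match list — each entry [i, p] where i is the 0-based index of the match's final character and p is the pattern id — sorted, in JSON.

Build:
Trie (insert patterns):
  n0 'ε': a→7 b→19 c→1
  n1 'c': a→2 b→15  [P4 ends]
  n2 'ca': b→3
  n3 'cab': a→4
  n4 'caba': c→5
  n5 'cabac': b→6
  n6 'cabacb': ·  [P0 ends]
  n7 'a': a→11 b→8 c→21
  n8 'ab': a→13 b→9
  n9 'abb': b→10
  n10 'abbb': ·  [P1 ends]
  n11 'aa': a→12
  n12 'aaa': ·  [P2 ends]
  n13 'aba': c→14
  n14 'abac': ·  [P3 ends]
  n15 'cb': c→16
  n16 'cbc': c→17
  n17 'cbcc': c→18
  n18 'cbccc': ·  [P5 ends]
  n19 'b': c→20
  n20 'bc': ·  [P6 ends]
  n21 'ac': ·  [P7 ends]

Failure links (BFS by depth):
  fail(1) 'c': from fail(0)=0 chase 'c': 0 ⇒ 0;  out={4}∪out(0)={4}
  fail(7) 'a': from fail(0)=0 chase 'a': 0 ⇒ 0;  out=∅∪out(0)=∅
  fail(19) 'b': from fail(0)=0 chase 'b': 0 ⇒ 0;  out=∅∪out(0)=∅
  fail(2) 'ca': from fail(1)=0 chase 'a': 0 ⇒ 7;  out=∅∪out(7)=∅
  fail(8) 'ab': from fail(7)=0 chase 'b': 0 ⇒ 19;  out=∅∪out(19)=∅
  fail(11) 'aa': from fail(7)=0 chase 'a': 0 ⇒ 7;  out=∅∪out(7)=∅
  fail(15) 'cb': from fail(1)=0 chase 'b': 0 ⇒ 19;  out=∅∪out(19)=∅
  fail(20) 'bc': from fail(19)=0 chase 'c': 0 ⇒ 1;  out={6}∪out(1)={4,6}
  fail(21) 'ac': from fail(7)=0 chase 'c': 0 ⇒ 1;  out={7}∪out(1)={4,7}
  fail(3) 'cab': from fail(2)=7 chase 'b': 7 ⇒ 8;  out=∅∪out(8)=∅
  fail(9) 'abb': from fail(8)=19 chase 'b': 19→0 ⇒ 19;  out=∅∪out(19)=∅
  fail(12) 'aaa': from fail(11)=7 chase 'a': 7 ⇒ 11;  out={2}∪out(11)={2}
  fail(13) 'aba': from fail(8)=19 chase 'a': 19→0 ⇒ 7;  out=∅∪out(7)=∅
  fail(16) 'cbc': from fail(15)=19 chase 'c': 19 ⇒ 20;  out=∅∪out(20)={4,6}
  fail(4) 'caba': from fail(3)=8 chase 'a': 8 ⇒ 13;  out=∅∪out(13)=∅
  fail(10) 'abbb': from fail(9)=19 chase 'b': 19→0 ⇒ 19;  out={1}∪out(19)={1}
  fail(14) 'abac': from fail(13)=7 chase 'c': 7 ⇒ 21;  out={3}∪out(21)={3,4,7}
  fail(17) 'cbcc': from fail(16)=20 chase 'c': 20→1→0 ⇒ 1;  out=∅∪out(1)={4}
  fail(5) 'cabac': from fail(4)=13 chase 'c': 13 ⇒ 14;  out=∅∪out(14)={3,4,7}
  fail(18) 'cbccc': from fail(17)=1 chase 'c': 1→0 ⇒ 1;  out={5}∪out(1)={4,5}
  fail(6) 'cabacb': from fail(5)=14 chase 'b': 14→21→1 ⇒ 15;  out={0}∪out(15)={0}

Run:
i=0 'a': node 0→7
i=1 'c': node 7→21  → match P4@[1:1],P7@[0:1]
i=2 'b': node 21→15 (fail-walked)
i=3 'c': node 15→16  → match P4@[3:3],P6@[2:3]
i=4 'c': node 16→17  → match P4@[4:4]
i=5 'c': node 17→18  → match P4@[5:5],P5@[1:5]
i=6 'a': node 18→2 (fail-walked)
i=7 'a': node 2→11 (fail-walked)
i=8 'b': node 11→8 (fail-walked)
i=9 'b': node 8→9
i=10 'b': node 9→10  → match P1@[7:10]
i=11 'a': node 10→7 (fail-walked)
i=12 'c': node 7→21  → match P4@[12:12],P7@[11:12]
i=13 'b': node 21→15 (fail-walked)
i=14 'c': node 15→16  → match P4@[14:14],P6@[13:14]
i=15 'c': node 16→17  → match P4@[15:15]
i=16 'c': node 17→18  → match P4@[16:16],P5@[12:16]
i=17 'b': node 18→15 (fail-walked)
i=18 'a': node 15→7 (fail-walked)
i=19 'a': node 7→11
i=20 'a': node 11→12  → match P2@[18:20]
i=21 'a': node 12→12 (fail-walked)  → match P2@[19:21]
i=22 'a': node 12→12 (fail-walked)  → match P2@[20:22]
i=23 'c': node 12→21 (fail-walked)  → match P4@[23:23],P7@[22:23]
i=24 'c': node 21→1 (fail-walked)  → match P4@[24:24]
i=25 'c': node 1→1 (fail-walked)  → match P4@[25:25]
i=26 'a': node 1→2
i=27 'b': node 2→3
i=28 'a': node 3→4
i=29 'c': node 4→5  → match P3@[26:29],P4@[29:29],P7@[28:29]
i=30 'a': node 5→2 (fail-walked)
i=31 'a': node 2→11 (fail-walked)
i=32 'a': node 11→12  → match P2@[30:32]
i=33 'a': node 12→12 (fail-walked)  → match P2@[31:33]
i=34 'b': node 12→8 (fail-walked)
i=35 'b': node 8→9
i=36 'b': node 9→10  → match P1@[33:36]
i=37 'c': node 10→20 (fail-walked)  → match P4@[37:37],P6@[36:37]

Matches: [[1,4],[1,7],[3,4],[3,6],[4,4],[5,4],[5,5],[10,1],[12,4],[12,7],[14,4],[14,6],[15,4],[16,4],[16,5],[20,2],[21,2],[22,2],[23,4],[23,7],[24,4],[25,4],[29,3],[29,4],[29,7],[32,2],[33,2],[36,1],[37,4],[37,6]]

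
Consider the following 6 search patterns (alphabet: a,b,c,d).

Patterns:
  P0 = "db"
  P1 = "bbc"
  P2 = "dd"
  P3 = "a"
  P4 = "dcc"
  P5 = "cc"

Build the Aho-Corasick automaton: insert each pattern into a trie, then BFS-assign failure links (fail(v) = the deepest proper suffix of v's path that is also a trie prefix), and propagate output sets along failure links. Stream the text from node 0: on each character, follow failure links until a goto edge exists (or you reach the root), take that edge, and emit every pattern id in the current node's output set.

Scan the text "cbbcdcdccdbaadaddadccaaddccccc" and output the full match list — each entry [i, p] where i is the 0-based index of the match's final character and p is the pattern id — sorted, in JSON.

Build:
Trie (insert patterns):
  0='ε' goto a→7 b→3 c→10 d→1
  1='d' goto b→2 c→8 d→6
  2='db' goto ·  ←P0
  3='b' goto b→4
  4='bb' goto c→5
  5='bbc' goto ·  ←P1
  6='dd' goto ·  ←P2
  7='a' goto ·  ←P3
  8='dc' goto c→9
  9='dcc' goto ·  ←P4
  10='c' goto c→11
  11='cc' goto ·  ←P5

BFS fail/out derivation:
  n1('d'): parent n0 fail=0; on 'd' 0 → fail=0;  out ∅∪∅=∅
  n3('b'): parent n0 fail=0; on 'b' 0 → fail=0;  out ∅∪∅=∅
  n7('a'): parent n0 fail=0; on 'a' 0 → fail=0;  out {3}∪∅={3}
  n10('c'): parent n0 fail=0; on 'c' 0 → fail=0;  out ∅∪∅=∅
  n2('db'): parent n1 fail=0; on 'b' 0 → fail=3;  out {0}∪∅={0}
  n4('bb'): parent n3 fail=0; on 'b' 0 → fail=3;  out ∅∪∅=∅
  n6('dd'): parent n1 fail=0; on 'd' 0 → fail=1;  out {2}∪∅={2}
  n8('dc'): parent n1 fail=0; on 'c' 0 → fail=10;  out ∅∪∅=∅
  n11('cc'): parent n10 fail=0; on 'c' 0 → fail=10;  out {5}∪∅={5}
  n5('bbc'): parent n4 fail=3; on 'c' 3→0 → fail=10;  out {1}∪∅={1}
  n9('dcc'): parent n8 fail=10; on 'c' 10 → fail=11;  out {4}∪{5}={4,5}

Scan:
[0] read 'c'  n0⇒n10
[1] read 'b'  n10⇒n3 (via fail)
[2] read 'b'  n3⇒n4
[3] read 'c'  n4⇒n5  emit P1@[1:3]
[4] read 'd'  n5⇒n1 (via fail)
[5] read 'c'  n1⇒n8
[6] read 'd'  n8⇒n1 (via fail)
[7] read 'c'  n1⇒n8
[8] read 'c'  n8⇒n9  emit P4@[6:8],P5@[7:8]
[9] read 'd'  n9⇒n1 (via fail)
[10] read 'b'  n1⇒n2  emit P0@[9:10]
[11] read 'a'  n2⇒n7 (via fail)  emit P3@[11:11]
[12] read 'a'  n7⇒n7 (via fail)  emit P3@[12:12]
[13] read 'd'  n7⇒n1 (via fail)
[14] read 'a'  n1⇒n7 (via fail)  emit P3@[14:14]
[15] read 'd'  n7⇒n1 (via fail)
[16] read 'd'  n1⇒n6  emit P2@[15:16]
[17] read 'a'  n6⇒n7 (via fail)  emit P3@[17:17]
[18] read 'd'  n7⇒n1 (via fail)
[19] read 'c'  n1⇒n8
[20] read 'c'  n8⇒n9  emit P4@[18:20],P5@[19:20]
[21] read 'a'  n9⇒n7 (via fail)  emit P3@[21:21]
[22] read 'a'  n7⇒n7 (via fail)  emit P3@[22:22]
[23] read 'd'  n7⇒n1 (via fail)
[24] read 'd'  n1⇒n6  emit P2@[23:24]
[25] read 'c'  n6⇒n8 (via fail)
[26] read 'c'  n8⇒n9  emit P4@[24:26],P5@[25:26]
[27] read 'c'  n9⇒n11 (via fail)  emit P5@[26:27]
[28] read 'c'  n11⇒n11 (via fail)  emit P5@[27:28]
[29] read 'c'  n11⇒n11 (via fail)  emit P5@[28:29]

Matches: [[3,1],[8,4],[8,5],[10,0],[11,3],[12,3],[14,3],[16,2],[17,3],[20,4],[20,5],[21,3],[22,3],[24,2],[26,4],[26,5],[27,5],[28,5],[29,5]]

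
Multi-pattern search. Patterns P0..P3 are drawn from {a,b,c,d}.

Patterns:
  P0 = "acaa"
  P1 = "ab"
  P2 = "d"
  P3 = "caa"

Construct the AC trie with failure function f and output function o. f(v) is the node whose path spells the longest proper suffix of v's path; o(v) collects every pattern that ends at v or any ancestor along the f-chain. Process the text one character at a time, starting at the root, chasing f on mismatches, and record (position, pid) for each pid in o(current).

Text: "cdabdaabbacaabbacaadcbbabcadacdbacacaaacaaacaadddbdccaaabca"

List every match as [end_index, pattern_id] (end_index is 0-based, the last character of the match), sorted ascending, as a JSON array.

Build:
Trie (insert patterns):
  n0 'ε': a→1 c→7 d→6
  n1 'a': b→5 c→2
  n2 'ac': a→3
  n3 'aca': a→4
  n4 'acaa': ·  ←P0
  n5 'ab': ·  ←P1
  n6 'd': ·  ←P2
  n7 'c': a→8
  n8 'ca': a→9
  n9 'caa': ·  ←P3

Failure links (BFS by depth):
  n1('a'): parent n0 fail=0; on 'a' 0 → fail=0;  out ∅∪∅=∅
  n6('d'): parent n0 fail=0; on 'd' 0 → fail=0;  out {2}∪∅={2}
  n7('c'): parent n0 fail=0; on 'c' 0 → fail=0;  out ∅∪∅=∅
  n2('ac'): parent n1 fail=0; on 'c' 0 → fail=7;  out ∅∪∅=∅
  n5('ab'): parent n1 fail=0; on 'b' 0 → fail=0;  out {1}∪∅={1}
  n8('ca'): parent n7 fail=0; on 'a' 0 → fail=1;  out ∅∪∅=∅
  n3('aca'): parent n2 fail=7; on 'a' 7 → fail=8;  out ∅∪∅=∅
  n9('caa'): parent n8 fail=1; on 'a' 1→0 → fail=1;  out {3}∪∅={3}
  n4('acaa'): parent n3 fail=8; on 'a' 8 → fail=9;  out {0}∪{3}={0,3}

Text stream:
i=0 'c': node 0→7
i=1 'd': node 7→6 ·f  emit P2@[1:1]
i=2 'a': node 6→1 ·f
i=3 'b': node 1→5  emit P1@[2:3]
i=4 'd': node 5→6 ·f  emit P2@[4:4]
i=5 'a': node 6→1 ·f
i=6 'a': node 1→1 ·f
i=7 'b': node 1→5  emit P1@[6:7]
i=8 'b': node 5→0 ·f
i=9 'a': node 0→1
i=10 'c': node 1→2
i=11 'a': node 2→3
i=12 'a': node 3→4  emit P0@[9:12],P3@[10:12]
i=13 'b': node 4→5 ·f  emit P1@[12:13]
i=14 'b': node 5→0 ·f
i=15 'a': node 0→1
i=16 'c': node 1→2
i=17 'a': node 2→3
i=18 'a': node 3→4  emit P0@[15:18],P3@[16:18]
i=19 'd': node 4→6 ·f  emit P2@[19:19]
i=20 'c': node 6→7 ·f
i=21 'b': node 7→0 ·f
i=22 'b': node 0→0
i=23 'a': node 0→1
i=24 'b': node 1→5  emit P1@[23:24]
i=25 'c': node 5→7 ·f
i=26 'a': node 7→8
i=27 'd': node 8→6 ·f  emit P2@[27:27]
i=28 'a': node 6→1 ·f
i=29 'c': node 1→2
i=30 'd': node 2→6 ·f  emit P2@[30:30]
i=31 'b': node 6→0 ·f
i=32 'a': node 0→1
i=33 'c': node 1→2
i=34 'a': node 2→3
i=35 'c': node 3→2 ·f
i=36 'a': node 2→3
i=37 'a': node 3→4  emit P0@[34:37],P3@[35:37]
i=38 'a': node 4→1 ·f
i=39 'c': node 1→2
i=40 'a': node 2→3
i=41 'a': node 3→4  emit P0@[38:41],P3@[39:41]
i=42 'a': node 4→1 ·f
i=43 'c': node 1→2
i=44 'a': node 2→3
i=45 'a': node 3→4  emit P0@[42:45],P3@[43:45]
i=46 'd': node 4→6 ·f  emit P2@[46:46]
i=47 'd': node 6→6 ·f  emit P2@[47:47]
i=48 'd': node 6→6 ·f  emit P2@[48:48]
i=49 'b': node 6→0 ·f
i=50 'd': node 0→6  emit P2@[50:50]
i=51 'c': node 6→7 ·f
i=52 'c': node 7→7 ·f
i=53 'a': node 7→8
i=54 'a': node 8→9  emit P3@[52:54]
i=55 'a': node 9→1 ·f
i=56 'b': node 1→5  emit P1@[55:56]
i=57 'c': node 5→7 ·f
i=58 'a': node 7→8

All matches (sorted): [[1,2],[3,1],[4,2],[7,1],[12,0],[12,3],[13,1],[18,0],[18,3],[19,2],[24,1],[27,2],[30,2],[37,0],[37,3],[41,0],[41,3],[45,0],[45,3],[46,2],[47,2],[48,2],[50,2],[54,3],[56,1]]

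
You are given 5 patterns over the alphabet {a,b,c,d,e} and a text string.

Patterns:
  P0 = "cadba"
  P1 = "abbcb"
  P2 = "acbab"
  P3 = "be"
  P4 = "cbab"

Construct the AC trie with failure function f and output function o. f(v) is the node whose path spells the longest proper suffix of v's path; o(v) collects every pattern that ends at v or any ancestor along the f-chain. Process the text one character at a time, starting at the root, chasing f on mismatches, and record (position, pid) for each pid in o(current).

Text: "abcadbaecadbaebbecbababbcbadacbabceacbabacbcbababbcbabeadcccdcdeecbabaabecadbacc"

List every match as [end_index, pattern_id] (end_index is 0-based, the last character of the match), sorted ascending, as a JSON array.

Construct AC machine:
Trie nodes:
  n0 'ε': a→6 b→15 c→1
  n1 'c': a→2 b→17
  n2 'ca': d→3
  n3 'cad': b→4
  n4 'cadb': a→5
  n5 'cadba': ·  [P0 ends]
  n6 'a': b→7 c→11
  n7 'ab': b→8
  n8 'abb': c→9
  n9 'abbc': b→10
  n10 'abbcb': ·  [P1 ends]
  n11 'ac': b→12
  n12 'acb': a→13
  n13 'acba': b→14
  n14 'acbab': ·  [P2 ends]
  n15 'b': e→16
  n16 'be': ·  [P3 ends]
  n17 'cb': a→18
  n18 'cba': b→19
  n19 'cbab': ·  [P4 ends]

Failure links (BFS by depth):
  n1('c'): parent n0 fail=0; on 'c' 0 → fail=0;  out ∅∪∅=∅
  n6('a'): parent n0 fail=0; on 'a' 0 → fail=0;  out ∅∪∅=∅
  n15('b'): parent n0 fail=0; on 'b' 0 → fail=0;  out ∅∪∅=∅
  n2('ca'): parent n1 fail=0; on 'a' 0 → fail=6;  out ∅∪∅=∅
  n7('ab'): parent n6 fail=0; on 'b' 0 → fail=15;  out ∅∪∅=∅
  n11('ac'): parent n6 fail=0; on 'c' 0 → fail=1;  out ∅∪∅=∅
  n16('be'): parent n15 fail=0; on 'e' 0 → fail=0;  out {3}∪∅={3}
  n17('cb'): parent n1 fail=0; on 'b' 0 → fail=15;  out ∅∪∅=∅
  n3('cad'): parent n2 fail=6; on 'd' 6→0 → fail=0;  out ∅∪∅=∅
  n8('abb'): parent n7 fail=15; on 'b' 15→0 → fail=15;  out ∅∪∅=∅
  n12('acb'): parent n11 fail=1; on 'b' 1 → fail=17;  out ∅∪∅=∅
  n18('cba'): parent n17 fail=15; on 'a' 15→0 → fail=6;  out ∅∪∅=∅
  n4('cadb'): parent n3 fail=0; on 'b' 0 → fail=15;  out ∅∪∅=∅
  n9('abbc'): parent n8 fail=15; on 'c' 15→0 → fail=1;  out ∅∪∅=∅
  n13('acba'): parent n12 fail=17; on 'a' 17 → fail=18;  out ∅∪∅=∅
  n19('cbab'): parent n18 fail=6; on 'b' 6 → fail=7;  out {4}∪∅={4}
  n5('cadba'): parent n4 fail=15; on 'a' 15→0 → fail=6;  out {0}∪∅={0}
  n10('abbcb'): parent n9 fail=1; on 'b' 1 → fail=17;  out {1}∪∅={1}
  n14('acbab'): parent n13 fail=18; on 'b' 18 → fail=19;  out {2}∪{4}={2,4}

Text stream:
i=0 'a': node 0→6
i=1 'b': node 6→7
i=2 'c': node 7→1 ·f
i=3 'a': node 1→2
i=4 'd': node 2→3
i=5 'b': node 3→4
i=6 'a': node 4→5  emit P0@[2:6]
i=7 'e': node 5→0 ·f
i=8 'c': node 0→1
i=9 'a': node 1→2
i=10 'd': node 2→3
i=11 'b': node 3→4
i=12 'a': node 4→5  emit P0@[8:12]
i=13 'e': node 5→0 ·f
i=14 'b': node 0→15
i=15 'b': node 15→15 ·f
i=16 'e': node 15→16  emit P3@[15:16]
i=17 'c': node 16→1 ·f
i=18 'b': node 1→17
i=19 'a': node 17→18
i=20 'b': node 18→19  emit P4@[17:20]
i=21 'a': node 19→6 ·f
i=22 'b': node 6→7
i=23 'b': node 7→8
i=24 'c': node 8→9
i=25 'b': node 9→10  emit P1@[21:25]
i=26 'a': node 10→18 ·f
i=27 'd': node 18→0 ·f
i=28 'a': node 0→6
i=29 'c': node 6→11
i=30 'b': node 11→12
i=31 'a': node 12→13
i=32 'b': node 13→14  emit P2@[28:32],P4@[29:32]
i=33 'c': node 14→1 ·f
i=34 'e': node 1→0 ·f
i=35 'a': node 0→6
i=36 'c': node 6→11
i=37 'b': node 11→12
i=38 'a': node 12→13
i=39 'b': node 13→14  emit P2@[35:39],P4@[36:39]
i=40 'a': node 14→6 ·f
i=41 'c': node 6→11
i=42 'b': node 11→12
i=43 'c': node 12→1 ·f
i=44 'b': node 1→17
i=45 'a': node 17→18
i=46 'b': node 18→19  emit P4@[43:46]
i=47 'a': node 19→6 ·f
i=48 'b': node 6→7
i=49 'b': node 7→8
i=50 'c': node 8→9
i=51 'b': node 9→10  emit P1@[47:51]
i=52 'a': node 10→18 ·f
i=53 'b': node 18→19  emit P4@[50:53]
i=54 'e': node 19→16 ·f  emit P3@[53:54]
i=55 'a': node 16→6 ·f
i=56 'd': node 6→0 ·f
i=57 'c': node 0→1
i=58 'c': node 1→1 ·f
i=59 'c': node 1→1 ·f
i=60 'd': node 1→0 ·f
i=61 'c': node 0→1
i=62 'd': node 1→0 ·f
i=63 'e': node 0→0
i=64 'e': node 0→0
i=65 'c': node 0→1
i=66 'b': node 1→17
i=67 'a': node 17→18
i=68 'b': node 18→19  emit P4@[65:68]
i=69 'a': node 19→6 ·f
i=70 'a': node 6→6 ·f
i=71 'b': node 6→7
i=72 'e': node 7→16 ·f  emit P3@[71:72]
i=73 'c': node 16→1 ·f
i=74 'a': node 1→2
i=75 'd': node 2→3
i=76 'b': node 3→4
i=77 'a': node 4→5  emit P0@[73:77]
i=78 'c': node 5→11 ·f
i=79 'c': node 11→1 ·f

All matches (sorted): [[6,0],[12,0],[16,3],[20,4],[25,1],[32,2],[32,4],[39,2],[39,4],[46,4],[51,1],[53,4],[54,3],[68,4],[72,3],[77,0]]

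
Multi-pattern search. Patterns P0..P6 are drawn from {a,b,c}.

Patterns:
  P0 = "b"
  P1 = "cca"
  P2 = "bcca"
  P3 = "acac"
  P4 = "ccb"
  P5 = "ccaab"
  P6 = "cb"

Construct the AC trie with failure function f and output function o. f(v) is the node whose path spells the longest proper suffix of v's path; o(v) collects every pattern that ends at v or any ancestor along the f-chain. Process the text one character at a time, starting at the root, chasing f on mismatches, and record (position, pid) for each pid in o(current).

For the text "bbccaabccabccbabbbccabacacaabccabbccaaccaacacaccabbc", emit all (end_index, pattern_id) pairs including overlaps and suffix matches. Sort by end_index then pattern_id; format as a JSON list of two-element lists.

Construct AC machine:
Trie (insert patterns):
  0='ε' goto a→8 b→1 c→2
  1='b' goto c→5  ←P0
  2='c' goto b→15 c→3
  3='cc' goto a→4 b→12
  4='cca' goto a→13  ←P1
  5='bc' goto c→6
  6='bcc' goto a→7
  7='bcca' goto ·  ←P2
  8='a' goto c→9
  9='ac' goto a→10
  10='aca' goto c→11
  11='acac' goto ·  ←P3
  12='ccb' goto ·  ←P4
  13='ccaa' goto b→14
  14='ccaab' goto ·  ←P5
  15='cb' goto ·  ←P6

Failure links (BFS by depth):
  fail(1) 'b': from fail(0)=0 chase 'b': 0 ⇒ 0;  out={0}∪out(0)={0}
  fail(2) 'c': from fail(0)=0 chase 'c': 0 ⇒ 0;  out=∅∪out(0)=∅
  fail(8) 'a': from fail(0)=0 chase 'a': 0 ⇒ 0;  out=∅∪out(0)=∅
  fail(3) 'cc': from fail(2)=0 chase 'c': 0 ⇒ 2;  out=∅∪out(2)=∅
  fail(5) 'bc': from fail(1)=0 chase 'c': 0 ⇒ 2;  out=∅∪out(2)=∅
  fail(9) 'ac': from fail(8)=0 chase 'c': 0 ⇒ 2;  out=∅∪out(2)=∅
  fail(15) 'cb': from fail(2)=0 chase 'b': 0 ⇒ 1;  out={6}∪out(1)={0,6}
  fail(4) 'cca': from fail(3)=2 chase 'a': 2→0 ⇒ 8;  out={1}∪out(8)={1}
  fail(6) 'bcc': from fail(5)=2 chase 'c': 2 ⇒ 3;  out=∅∪out(3)=∅
  fail(10) 'aca': from fail(9)=2 chase 'a': 2→0 ⇒ 8;  out=∅∪out(8)=∅
  fail(12) 'ccb': from fail(3)=2 chase 'b': 2 ⇒ 15;  out={4}∪out(15)={0,4,6}
  fail(7) 'bcca': from fail(6)=3 chase 'a': 3 ⇒ 4;  out={2}∪out(4)={1,2}
  fail(11) 'acac': from fail(10)=8 chase 'c': 8 ⇒ 9;  out={3}∪out(9)={3}
  fail(13) 'ccaa': from fail(4)=8 chase 'a': 8→0 ⇒ 8;  out=∅∪out(8)=∅
  fail(14) 'ccaab': from fail(13)=8 chase 'b': 8→0 ⇒ 1;  out={5}∪out(1)={0,5}

Run:
i=0 'b': node 0→1  emit P0@[0:0]
i=1 'b': node 1→1 (fail-walked)  emit P0@[1:1]
i=2 'c': node 1→5
i=3 'c': node 5→6
i=4 'a': node 6→7  emit P1@[2:4],P2@[1:4]
i=5 'a': node 7→13 (fail-walked)
i=6 'b': node 13→14  emit P0@[6:6],P5@[2:6]
i=7 'c': node 14→5 (fail-walked)
i=8 'c': node 5→6
i=9 'a': node 6→7  emit P1@[7:9],P2@[6:9]
i=10 'b': node 7→1 (fail-walked)  emit P0@[10:10]
i=11 'c': node 1→5
i=12 'c': node 5→6
i=13 'b': node 6→12 (fail-walked)  emit P0@[13:13],P4@[11:13],P6@[12:13]
i=14 'a': node 12→8 (fail-walked)
i=15 'b': node 8→1 (fail-walked)  emit P0@[15:15]
i=16 'b': node 1→1 (fail-walked)  emit P0@[16:16]
i=17 'b': node 1→1 (fail-walked)  emit P0@[17:17]
i=18 'c': node 1→5
i=19 'c': node 5→6
i=20 'a': node 6→7  emit P1@[18:20],P2@[17:20]
i=21 'b': node 7→1 (fail-walked)  emit P0@[21:21]
i=22 'a': node 1→8 (fail-walked)
i=23 'c': node 8→9
i=24 'a': node 9→10
i=25 'c': node 10→11  emit P3@[22:25]
i=26 'a': node 11→10 (fail-walked)
i=27 'a': node 10→8 (fail-walked)
i=28 'b': node 8→1 (fail-walked)  emit P0@[28:28]
i=29 'c': node 1→5
i=30 'c': node 5→6
i=31 'a': node 6→7  emit P1@[29:31],P2@[28:31]
i=32 'b': node 7→1 (fail-walked)  emit P0@[32:32]
i=33 'b': node 1→1 (fail-walked)  emit P0@[33:33]
i=34 'c': node 1→5
i=35 'c': node 5→6
i=36 'a': node 6→7  emit P1@[34:36],P2@[33:36]
i=37 'a': node 7→13 (fail-walked)
i=38 'c': node 13→9 (fail-walked)
i=39 'c': node 9→3 (fail-walked)
i=40 'a': node 3→4  emit P1@[38:40]
i=41 'a': node 4→13
i=42 'c': node 13→9 (fail-walked)
i=43 'a': node 9→10
i=44 'c': node 10→11  emit P3@[41:44]
i=45 'a': node 11→10 (fail-walked)
i=46 'c': node 10→11  emit P3@[43:46]
i=47 'c': node 11→3 (fail-walked)
i=48 'a': node 3→4  emit P1@[46:48]
i=49 'b': node 4→1 (fail-walked)  emit P0@[49:49]
i=50 'b': node 1→1 (fail-walked)  emit P0@[50:50]
i=51 'c': node 1→5

All matches (sorted): [[0,0],[1,0],[4,1],[4,2],[6,0],[6,5],[9,1],[9,2],[10,0],[13,0],[13,4],[13,6],[15,0],[16,0],[17,0],[20,1],[20,2],[21,0],[25,3],[28,0],[31,1],[31,2],[32,0],[33,0],[36,1],[36,2],[40,1],[44,3],[46,3],[48,1],[49,0],[50,0]]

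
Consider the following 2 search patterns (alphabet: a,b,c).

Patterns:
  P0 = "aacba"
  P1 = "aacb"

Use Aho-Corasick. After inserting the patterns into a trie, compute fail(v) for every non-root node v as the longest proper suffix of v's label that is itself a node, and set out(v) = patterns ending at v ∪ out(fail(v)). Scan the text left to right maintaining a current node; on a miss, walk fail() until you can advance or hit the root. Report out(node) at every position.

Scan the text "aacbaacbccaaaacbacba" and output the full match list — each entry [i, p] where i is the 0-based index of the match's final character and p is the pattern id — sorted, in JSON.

Build:
Trie (insert patterns):
  n0 'ε': a→1
  n1 'a': a→2
  n2 'aa': c→3
  n3 'aac': b→4
  n4 'aacb': a→5  ←P1
  n5 'aacba': ·  ←P0

Failure links (BFS by depth):
  n1('a'): parent n0 fail=0; on 'a' 0 → fail=0;  out ∅∪∅=∅
  n2('aa'): parent n1 fail=0; on 'a' 0 → fail=1;  out ∅∪∅=∅
  n3('aac'): parent n2 fail=1; on 'c' 1→0 → fail=0;  out ∅∪∅=∅
  n4('aacb'): parent n3 fail=0; on 'b' 0 → fail=0;  out {1}∪∅={1}
  n5('aacba'): parent n4 fail=0; on 'a' 0 → fail=1;  out {0}∪∅={0}

Text stream:
pos 0 'a': at 1
pos 1 'a': at 2
pos 2 'c': at 3
pos 3 'b': at 4  emit P1@[0:3]
pos 4 'a': at 5  emit P0@[0:4]
pos 5 'a': at 2 ·f
pos 6 'c': at 3
pos 7 'b': at 4  emit P1@[4:7]
pos 8 'c': at 0 ·f
pos 9 'c': at 0
pos 10 'a': at 1
pos 11 'a': at 2
pos 12 'a': at 2 ·f
pos 13 'a': at 2 ·f
pos 14 'c': at 3
pos 15 'b': at 4  emit P1@[12:15]
pos 16 'a': at 5  emit P0@[12:16]
pos 17 'c': at 0 ·f
pos 18 'b': at 0
pos 19 'a': at 1

Matches: [[3,1],[4,0],[7,1],[15,1],[16,0]]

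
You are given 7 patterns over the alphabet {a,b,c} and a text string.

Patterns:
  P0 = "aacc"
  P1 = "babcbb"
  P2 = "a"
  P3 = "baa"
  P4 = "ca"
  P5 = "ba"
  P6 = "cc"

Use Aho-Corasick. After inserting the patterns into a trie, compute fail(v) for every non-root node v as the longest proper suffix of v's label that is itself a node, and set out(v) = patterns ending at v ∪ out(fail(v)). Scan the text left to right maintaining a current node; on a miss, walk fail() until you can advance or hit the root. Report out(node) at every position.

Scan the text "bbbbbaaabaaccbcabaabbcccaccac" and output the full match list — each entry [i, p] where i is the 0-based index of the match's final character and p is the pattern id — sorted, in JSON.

Build:
Trie nodes:
  n0 'ε': a→1 b→5 c→12
  n1 'a': a→2  [P2 ends]
  n2 'aa': c→3
  n3 'aac': c→4
  n4 'aacc': ·  [P0 ends]
  n5 'b': a→6
  n6 'ba': a→11 b→7  [P5 ends]
  n7 'bab': c→8
  n8 'babc': b→9
  n9 'babcb': b→10
  n10 'babcbb': ·  [P1 ends]
  n11 'baa': ·  [P3 ends]
  n12 'c': a→13 c→14
  n13 'ca': ·  [P4 ends]
  n14 'cc': ·  [P6 ends]

Failure links (BFS by depth):
  n1('a'): parent n0 fail=0; on 'a' 0 → fail=0;  out {2}∪∅={2}
  n5('b'): parent n0 fail=0; on 'b' 0 → fail=0;  out ∅∪∅=∅
  n12('c'): parent n0 fail=0; on 'c' 0 → fail=0;  out ∅∪∅=∅
  n2('aa'): parent n1 fail=0; on 'a' 0 → fail=1;  out ∅∪{2}={2}
  n6('ba'): parent n5 fail=0; on 'a' 0 → fail=1;  out {5}∪{2}={2,5}
  n13('ca'): parent n12 fail=0; on 'a' 0 → fail=1;  out {4}∪{2}={2,4}
  n14('cc'): parent n12 fail=0; on 'c' 0 → fail=12;  out {6}∪∅={6}
  n3('aac'): parent n2 fail=1; on 'c' 1→0 → fail=12;  out ∅∪∅=∅
  n7('bab'): parent n6 fail=1; on 'b' 1→0 → fail=5;  out ∅∪∅=∅
  n11('baa'): parent n6 fail=1; on 'a' 1 → fail=2;  out {3}∪{2}={2,3}
  n4('aacc'): parent n3 fail=12; on 'c' 12 → fail=14;  out {0}∪{6}={0,6}
  n8('babc'): parent n7 fail=5; on 'c' 5→0 → fail=12;  out ∅∪∅=∅
  n9('babcb'): parent n8 fail=12; on 'b' 12→0 → fail=5;  out ∅∪∅=∅
  n10('babcbb'): parent n9 fail=5; on 'b' 5→0 → fail=5;  out {1}∪∅={1}

Run:
pos 0 'b': at 5
pos 1 'b': at 5 ·f
pos 2 'b': at 5 ·f
pos 3 'b': at 5 ·f
pos 4 'b': at 5 ·f
pos 5 'a': at 6  ** P2@[5:5],P5@[4:5]
pos 6 'a': at 11  ** P2@[6:6],P3@[4:6]
pos 7 'a': at 2 ·f  ** P2@[7:7]
pos 8 'b': at 5 ·f
pos 9 'a': at 6  ** P2@[9:9],P5@[8:9]
pos 10 'a': at 11  ** P2@[10:10],P3@[8:10]
pos 11 'c': at 3 ·f
pos 12 'c': at 4  ** P0@[9:12],P6@[11:12]
pos 13 'b': at 5 ·f
pos 14 'c': at 12 ·f
pos 15 'a': at 13  ** P2@[15:15],P4@[14:15]
pos 16 'b': at 5 ·f
pos 17 'a': at 6  ** P2@[17:17],P5@[16:17]
pos 18 'a': at 11  ** P2@[18:18],P3@[16:18]
pos 19 'b': at 5 ·f
pos 20 'b': at 5 ·f
pos 21 'c': at 12 ·f
pos 22 'c': at 14  ** P6@[21:22]
pos 23 'c': at 14 ·f  ** P6@[22:23]
pos 24 'a': at 13 ·f  ** P2@[24:24],P4@[23:24]
pos 25 'c': at 12 ·f
pos 26 'c': at 14  ** P6@[25:26]
pos 27 'a': at 13 ·f  ** P2@[27:27],P4@[26:27]
pos 28 'c': at 12 ·f

Result: [[5,2],[5,5],[6,2],[6,3],[7,2],[9,2],[9,5],[10,2],[10,3],[12,0],[12,6],[15,2],[15,4],[17,2],[17,5],[18,2],[18,3],[22,6],[23,6],[24,2],[24,4],[26,6],[27,2],[27,4]]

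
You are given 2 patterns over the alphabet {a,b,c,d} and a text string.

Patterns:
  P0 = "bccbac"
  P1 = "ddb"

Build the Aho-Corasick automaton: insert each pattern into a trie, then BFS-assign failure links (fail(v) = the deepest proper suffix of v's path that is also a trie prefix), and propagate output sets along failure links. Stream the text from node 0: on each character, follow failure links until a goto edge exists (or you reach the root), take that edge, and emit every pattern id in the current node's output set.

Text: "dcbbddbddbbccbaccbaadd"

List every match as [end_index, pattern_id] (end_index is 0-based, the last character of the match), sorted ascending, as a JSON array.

Build automaton:
Trie nodes:
  n0 'ε': b→1 d→7
  n1 'b': c→2
  n2 'bc': c→3
  n3 'bcc': b→4
  n4 'bccb': a→5
  n5 'bccba': c→6
  n6 'bccbac': ·  [P0 ends]
  n7 'd': d→8
  n8 'dd': b→9
  n9 'ddb': ·  [P1 ends]

BFS fail/out derivation:
  n1('b'): parent n0 fail=0; on 'b' 0 → fail=0;  out ∅∪∅=∅
  n7('d'): parent n0 fail=0; on 'd' 0 → fail=0;  out ∅∪∅=∅
  n2('bc'): parent n1 fail=0; on 'c' 0 → fail=0;  out ∅∪∅=∅
  n8('dd'): parent n7 fail=0; on 'd' 0 → fail=7;  out ∅∪∅=∅
  n3('bcc'): parent n2 fail=0; on 'c' 0 → fail=0;  out ∅∪∅=∅
  n9('ddb'): parent n8 fail=7; on 'b' 7→0 → fail=1;  out {1}∪∅={1}
  n4('bccb'): parent n3 fail=0; on 'b' 0 → fail=1;  out ∅∪∅=∅
  n5('bccba'): parent n4 fail=1; on 'a' 1→0 → fail=0;  out ∅∪∅=∅
  n6('bccbac'): parent n5 fail=0; on 'c' 0 → fail=0;  out {0}∪∅={0}

Scan:
i=0 'd': node 0→7
i=1 'c': node 7→0 (via fail)
i=2 'b': node 0→1
i=3 'b': node 1→1 (via fail)
i=4 'd': node 1→7 (via fail)
i=5 'd': node 7→8
i=6 'b': node 8→9  emit P1@[4:6]
i=7 'd': node 9→7 (via fail)
i=8 'd': node 7→8
i=9 'b': node 8→9  emit P1@[7:9]
i=10 'b': node 9→1 (via fail)
i=11 'c': node 1→2
i=12 'c': node 2→3
i=13 'b': node 3→4
i=14 'a': node 4→5
i=15 'c': node 5→6  emit P0@[10:15]
i=16 'c': node 6→0 (via fail)
i=17 'b': node 0→1
i=18 'a': node 1→0 (via fail)
i=19 'a': node 0→0
i=20 'd': node 0→7
i=21 'd': node 7→8

Matches: [[6,1],[9,1],[15,0]]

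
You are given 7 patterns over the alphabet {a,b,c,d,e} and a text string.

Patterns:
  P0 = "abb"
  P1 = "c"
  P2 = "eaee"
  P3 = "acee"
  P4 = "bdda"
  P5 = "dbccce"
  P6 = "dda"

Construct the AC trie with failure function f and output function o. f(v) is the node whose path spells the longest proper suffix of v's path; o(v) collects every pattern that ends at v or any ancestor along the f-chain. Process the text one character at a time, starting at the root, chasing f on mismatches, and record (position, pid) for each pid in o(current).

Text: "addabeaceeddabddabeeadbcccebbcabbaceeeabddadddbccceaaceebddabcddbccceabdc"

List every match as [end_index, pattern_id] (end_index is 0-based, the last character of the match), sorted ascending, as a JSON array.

Build automaton:
Trie (insert patterns):
  0='ε' goto a→1 b→12 c→4 d→16 e→5
  1='a' goto b→2 c→9
  2='ab' goto b→3
  3='abb' goto ·  ←P0
  4='c' goto ·  ←P1
  5='e' goto a→6
  6='ea' goto e→7
  7='eae' goto e→8
  8='eaee' goto ·  ←P2
  9='ac' goto e→10
  10='ace' goto e→11
  11='acee' goto ·  ←P3
  12='b' goto d→13
  13='bd' goto d→14
  14='bdd' goto a→15
  15='bdda' goto ·  ←P4
  16='d' goto b→17 d→22
  17='db' goto c→18
  18='dbc' goto c→19
  19='dbcc' goto c→20
  20='dbccc' goto e→21
  21='dbccce' goto ·  ←P5
  22='dd' goto a→23
  23='dda' goto ·  ←P6

BFS fail/out derivation:
  fail(1) 'a': from fail(0)=0 chase 'a': 0 ⇒ 0;  out=∅∪out(0)=∅
  fail(4) 'c': from fail(0)=0 chase 'c': 0 ⇒ 0;  out={1}∪out(0)={1}
  fail(5) 'e': from fail(0)=0 chase 'e': 0 ⇒ 0;  out=∅∪out(0)=∅
  fail(12) 'b': from fail(0)=0 chase 'b': 0 ⇒ 0;  out=∅∪out(0)=∅
  fail(16) 'd': from fail(0)=0 chase 'd': 0 ⇒ 0;  out=∅∪out(0)=∅
  fail(2) 'ab': from fail(1)=0 chase 'b': 0 ⇒ 12;  out=∅∪out(12)=∅
  fail(6) 'ea': from fail(5)=0 chase 'a': 0 ⇒ 1;  out=∅∪out(1)=∅
  fail(9) 'ac': from fail(1)=0 chase 'c': 0 ⇒ 4;  out=∅∪out(4)={1}
  fail(13) 'bd': from fail(12)=0 chase 'd': 0 ⇒ 16;  out=∅∪out(16)=∅
  fail(17) 'db': from fail(16)=0 chase 'b': 0 ⇒ 12;  out=∅∪out(12)=∅
  fail(22) 'dd': from fail(16)=0 chase 'd': 0 ⇒ 16;  out=∅∪out(16)=∅
  fail(3) 'abb': from fail(2)=12 chase 'b': 12→0 ⇒ 12;  out={0}∪out(12)={0}
  fail(7) 'eae': from fail(6)=1 chase 'e': 1→0 ⇒ 5;  out=∅∪out(5)=∅
  fail(10) 'ace': from fail(9)=4 chase 'e': 4→0 ⇒ 5;  out=∅∪out(5)=∅
  fail(14) 'bdd': from fail(13)=16 chase 'd': 16 ⇒ 22;  out=∅∪out(22)=∅
  fail(18) 'dbc': from fail(17)=12 chase 'c': 12→0 ⇒ 4;  out=∅∪out(4)={1}
  fail(23) 'dda': from fail(22)=16 chase 'a': 16→0 ⇒ 1;  out={6}∪out(1)={6}
  fail(8) 'eaee': from fail(7)=5 chase 'e': 5→0 ⇒ 5;  out={2}∪out(5)={2}
  fail(11) 'acee': from fail(10)=5 chase 'e': 5→0 ⇒ 5;  out={3}∪out(5)={3}
  fail(15) 'bdda': from fail(14)=22 chase 'a': 22 ⇒ 23;  out={4}∪out(23)={4,6}
  fail(19) 'dbcc': from fail(18)=4 chase 'c': 4→0 ⇒ 4;  out=∅∪out(4)={1}
  fail(20) 'dbccc': from fail(19)=4 chase 'c': 4→0 ⇒ 4;  out=∅∪out(4)={1}
  fail(21) 'dbccce': from fail(20)=4 chase 'e': 4→0 ⇒ 5;  out={5}∪out(5)={5}

Scan:
pos 0 'a': at 1
pos 1 'd': at 16 ·f
pos 2 'd': at 22
pos 3 'a': at 23  ** P6@[1:3]
pos 4 'b': at 2 ·f
pos 5 'e': at 5 ·f
pos 6 'a': at 6
pos 7 'c': at 9 ·f  ** P1@[7:7]
pos 8 'e': at 10
pos 9 'e': at 11  ** P3@[6:9]
pos 10 'd': at 16 ·f
pos 11 'd': at 22
pos 12 'a': at 23  ** P6@[10:12]
pos 13 'b': at 2 ·f
pos 14 'd': at 13 ·f
pos 15 'd': at 14
pos 16 'a': at 15  ** P4@[13:16],P6@[14:16]
pos 17 'b': at 2 ·f
pos 18 'e': at 5 ·f
pos 19 'e': at 5 ·f
pos 20 'a': at 6
pos 21 'd': at 16 ·f
pos 22 'b': at 17
pos 23 'c': at 18  ** P1@[23:23]
pos 24 'c': at 19  ** P1@[24:24]
pos 25 'c': at 20  ** P1@[25:25]
pos 26 'e': at 21  ** P5@[21:26]
pos 27 'b': at 12 ·f
pos 28 'b': at 12 ·f
pos 29 'c': at 4 ·f  ** P1@[29:29]
pos 30 'a': at 1 ·f
pos 31 'b': at 2
pos 32 'b': at 3  ** P0@[30:32]
pos 33 'a': at 1 ·f
pos 34 'c': at 9  ** P1@[34:34]
pos 35 'e': at 10
pos 36 'e': at 11  ** P3@[33:36]
pos 37 'e': at 5 ·f
pos 38 'a': at 6
pos 39 'b': at 2 ·f
pos 40 'd': at 13 ·f
pos 41 'd': at 14
pos 42 'a': at 15  ** P4@[39:42],P6@[40:42]
pos 43 'd': at 16 ·f
pos 44 'd': at 22
pos 45 'd': at 22 ·f
pos 46 'b': at 17 ·f
pos 47 'c': at 18  ** P1@[47:47]
pos 48 'c': at 19  ** P1@[48:48]
pos 49 'c': at 20  ** P1@[49:49]
pos 50 'e': at 21  ** P5@[45:50]
pos 51 'a': at 6 ·f
pos 52 'a': at 1 ·f
pos 53 'c': at 9  ** P1@[53:53]
pos 54 'e': at 10
pos 55 'e': at 11  ** P3@[52:55]
pos 56 'b': at 12 ·f
pos 57 'd': at 13
pos 58 'd': at 14
pos 59 'a': at 15  ** P4@[56:59],P6@[57:59]
pos 60 'b': at 2 ·f
pos 61 'c': at 4 ·f  ** P1@[61:61]
pos 62 'd': at 16 ·f
pos 63 'd': at 22
pos 64 'b': at 17 ·f
pos 65 'c': at 18  ** P1@[65:65]
pos 66 'c': at 19  ** P1@[66:66]
pos 67 'c': at 20  ** P1@[67:67]
pos 68 'e': at 21  ** P5@[63:68]
pos 69 'a': at 6 ·f
pos 70 'b': at 2 ·f
pos 71 'd': at 13 ·f
pos 72 'c': at 4 ·f  ** P1@[72:72]

Result: [[3,6],[7,1],[9,3],[12,6],[16,4],[16,6],[23,1],[24,1],[25,1],[26,5],[29,1],[32,0],[34,1],[36,3],[42,4],[42,6],[47,1],[48,1],[49,1],[50,5],[53,1],[55,3],[59,4],[59,6],[61,1],[65,1],[66,1],[67,1],[68,5],[72,1]]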